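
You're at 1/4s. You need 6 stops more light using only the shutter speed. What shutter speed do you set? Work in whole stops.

15 s

Shutter speed: 1/4 → 1/2 → 1 → 2 → 4 → 8 → 15 — 6 stops longer (brighter).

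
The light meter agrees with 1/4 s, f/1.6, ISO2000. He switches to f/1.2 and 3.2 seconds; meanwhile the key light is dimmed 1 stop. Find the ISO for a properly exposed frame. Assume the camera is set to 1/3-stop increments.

Scene light: 1 stop darker.
Aperture: f/1.6 → f/1.4 → f/1.2 — 2/3 stop larger aperture (brighter).
Shutter speed: 1/4 → 0.3 → 0.4 → 0.5 → 0.6 → 0.8 → 1 → 1.3 → 1.6 → 2 → 2.5 → 3.2 — 3 2/3 stops slower (brighter).
Net so far: 3 1/3 stops brighter. ISO: 2000 → 1600 → 1250 → 1000 → 800 → 640 → 500 → 400 → 320 → 250 → 200.

ISO 200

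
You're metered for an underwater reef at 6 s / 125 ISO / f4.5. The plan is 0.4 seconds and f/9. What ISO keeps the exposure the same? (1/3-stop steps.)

Shutter speed: 6 → 5 → 4 → 3.2 → 2.5 → 2 → 1.6 → 1.3 → 1 → 0.8 → 0.6 → 0.5 → 0.4 — 4 stops faster (darker).
Aperture: f/4.5 → f/5 → f/5.6 → f/6.3 → f/7.1 → f/8 → f/9 — 2 stops narrower (darker).
Net change so far: 6 stops darker. Offset with the ISO: 125 → 160 → 200 → 250 → 320 → 400 → 500 → 640 → 800 → 1000 → 1250 → 1600 → 2000 → 2500 → 3200 → 4000 → 5000 → 6400 → 8000.

ISO 8000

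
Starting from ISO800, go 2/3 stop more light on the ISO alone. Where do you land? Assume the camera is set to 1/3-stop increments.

ISO 1250

ISO: 800 → 1000 → 1250 — 2/3 stop raised (brighter).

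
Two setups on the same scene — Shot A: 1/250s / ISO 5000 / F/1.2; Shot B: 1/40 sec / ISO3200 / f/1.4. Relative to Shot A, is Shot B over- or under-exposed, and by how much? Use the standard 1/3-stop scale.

1 2/3 stops brighter

Aperture: f/1.2 → f/1.4 — 1/3 stop narrower (darker).
Shutter speed: 1/250 → 1/200 → 1/160 → 1/125 → 1/100 → 1/80 → 1/60 → 1/50 → 1/40 — 2 2/3 stops longer (brighter).
ISO: 5000 → 4000 → 3200 — 2/3 stop lower (darker).
Net: −1/3 +2 2/3 −2/3 = +1 2/3 stops.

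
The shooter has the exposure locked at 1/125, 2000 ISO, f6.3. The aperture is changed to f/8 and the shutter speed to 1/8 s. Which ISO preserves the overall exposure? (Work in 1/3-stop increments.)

ISO 200

Aperture: f/6.3 → f/7.1 → f/8 — 2/3 stop stopped down (darker).
Shutter speed: 1/125 → 1/100 → 1/80 → 1/60 → 1/50 → 1/40 → 1/30 → 1/25 → 1/20 → 1/15 → 1/13 → 1/10 → 1/8 — 4 stops longer (brighter).
Net change so far: 3 1/3 stops brighter. Offset with the ISO: 2000 → 1600 → 1250 → 1000 → 800 → 640 → 500 → 400 → 320 → 250 → 200.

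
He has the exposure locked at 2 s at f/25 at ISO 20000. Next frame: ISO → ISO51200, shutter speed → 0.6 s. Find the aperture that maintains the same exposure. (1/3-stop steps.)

ISO: 20000 → 25600 → 32000 → 40000 → 51200 — 1 1/3 stops higher (brighter).
Shutter speed: 2 → 1.6 → 1.3 → 1 → 0.8 → 0.6 — 1 2/3 stops shorter (darker).
Net change so far: 1/3 stop darker. Offset with the aperture: f/25 → f/22.

f/22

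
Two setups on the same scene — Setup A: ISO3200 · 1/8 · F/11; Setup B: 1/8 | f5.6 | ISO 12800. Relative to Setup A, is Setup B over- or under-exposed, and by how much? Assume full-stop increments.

Aperture: f/11 → f/8 → f/5.6 — 2 stops larger aperture (brighter).
Shutter speed: unchanged.
ISO: 3200 → 6400 → 12800 — 2 stops raised (brighter).
Net: +2 +2 = +4 stops.

4 stops brighter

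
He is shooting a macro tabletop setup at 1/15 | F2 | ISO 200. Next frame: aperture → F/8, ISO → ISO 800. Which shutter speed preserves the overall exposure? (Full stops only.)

Aperture: f/2 → f/2.8 → f/4 → f/5.6 → f/8 — 4 stops smaller aperture (darker).
ISO: 200 → 400 → 800 — 2 stops raised (brighter).
Net change so far: 2 stops darker. Offset with the shutter speed: 1/15 → 1/8 → 1/4.

1/4s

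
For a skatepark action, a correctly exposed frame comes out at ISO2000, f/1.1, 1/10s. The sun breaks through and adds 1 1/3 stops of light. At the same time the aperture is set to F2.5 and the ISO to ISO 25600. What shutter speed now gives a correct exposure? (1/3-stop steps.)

Scene light: 1 1/3 stops brighter.
Aperture: f/1.1 → f/1.2 → f/1.4 → f/1.6 → f/1.8 → f/2 → f/2.2 → f/2.5 — 2 1/3 stops stopped down (darker).
ISO: 2000 → 2500 → 3200 → 4000 → 5000 → 6400 → 8000 → 10000 → 12800 → 16000 → 20000 → 25600 — 3 2/3 stops raised (brighter).
Net so far: 2 2/3 stops brighter. Shutter speed: 1/10 → 1/13 → 1/15 → 1/20 → 1/25 → 1/30 → 1/40 → 1/50 → 1/60.

1/60s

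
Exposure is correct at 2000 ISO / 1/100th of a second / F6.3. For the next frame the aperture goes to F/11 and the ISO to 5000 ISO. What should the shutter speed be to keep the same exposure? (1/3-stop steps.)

Aperture: f/6.3 → f/7.1 → f/8 → f/9 → f/10 → f/11 — 1 2/3 stops narrower (darker).
ISO: 2000 → 2500 → 3200 → 4000 → 5000 — 1 1/3 stops raised (brighter).
Net change so far: 1/3 stop darker. Offset with the shutter speed: 1/100 → 1/80.

1/80s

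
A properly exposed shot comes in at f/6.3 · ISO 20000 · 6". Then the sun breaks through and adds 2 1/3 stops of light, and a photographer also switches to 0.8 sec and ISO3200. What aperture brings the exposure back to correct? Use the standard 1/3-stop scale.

Scene light: 2 1/3 stops brighter.
Shutter speed: 6 → 5 → 4 → 3.2 → 2.5 → 2 → 1.6 → 1.3 → 1 → 0.8 — 3 stops shorter (darker).
ISO: 20000 → 16000 → 12800 → 10000 → 8000 → 6400 → 5000 → 4000 → 3200 — 2 2/3 stops dropped (darker).
Net so far: 3 1/3 stops darker. Aperture: f/6.3 → f/5.6 → f/5 → f/4.5 → f/4 → f/3.5 → f/3.2 → f/2.8 → f/2.5 → f/2.2 → f/2.

f/2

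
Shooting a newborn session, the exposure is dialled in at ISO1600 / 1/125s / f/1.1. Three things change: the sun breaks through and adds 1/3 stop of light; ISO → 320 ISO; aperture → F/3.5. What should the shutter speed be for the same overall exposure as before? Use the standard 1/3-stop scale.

Scene light: 1/3 stop brighter.
ISO: 1600 → 1250 → 1000 → 800 → 640 → 500 → 400 → 320 — 2 1/3 stops dropped (darker).
Aperture: f/1.1 → f/1.2 → f/1.4 → f/1.6 → f/1.8 → f/2 → f/2.2 → f/2.5 → f/2.8 → f/3.2 → f/3.5 — 3 1/3 stops smaller aperture (darker).
Net so far: 5 1/3 stops darker. Shutter speed: 1/125 → 1/100 → 1/80 → 1/60 → 1/50 → 1/40 → 1/30 → 1/25 → 1/20 → 1/15 → 1/13 → 1/10 → 1/8 → 1/6 → 1/5 → 1/4 → 0.3.

0.3 s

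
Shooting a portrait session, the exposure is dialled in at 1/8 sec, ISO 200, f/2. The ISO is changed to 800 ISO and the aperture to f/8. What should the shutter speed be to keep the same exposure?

ISO: 200 → 400 → 800 — 2 stops raised (brighter).
Aperture: f/2 → f/2.8 → f/4 → f/5.6 → f/8 — 4 stops narrower (darker).
Net change so far: 2 stops darker. Offset with the shutter speed: 1/8 → 1/4 → 1/2.

1/2s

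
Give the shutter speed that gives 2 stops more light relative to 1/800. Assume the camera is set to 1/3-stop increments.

1/200s

Shutter speed: 1/800 → 1/640 → 1/500 → 1/400 → 1/320 → 1/250 → 1/200 — 2 stops longer (brighter).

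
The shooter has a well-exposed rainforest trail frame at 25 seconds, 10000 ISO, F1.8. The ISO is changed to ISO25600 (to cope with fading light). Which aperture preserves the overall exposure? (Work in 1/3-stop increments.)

ISO: 10000 → 12800 → 16000 → 20000 → 25600 — 1 1/3 stops raised (brighter).
Need 1 1/3 stops darker from the aperture: f/1.8 → f/2 → f/2.2 → f/2.5 → f/2.8.

f/2.8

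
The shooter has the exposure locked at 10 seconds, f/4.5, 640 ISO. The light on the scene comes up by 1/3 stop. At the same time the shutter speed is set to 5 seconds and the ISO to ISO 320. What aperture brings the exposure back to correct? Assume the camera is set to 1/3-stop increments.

f/2.5

Scene light: 1/3 stop brighter.
Shutter speed: 10 → 8 → 6 → 5 — 1 stop shorter (darker).
ISO: 640 → 500 → 400 → 320 — 1 stop dropped (darker).
Net so far: 1 2/3 stops darker. Aperture: f/4.5 → f/4 → f/3.5 → f/3.2 → f/2.8 → f/2.5.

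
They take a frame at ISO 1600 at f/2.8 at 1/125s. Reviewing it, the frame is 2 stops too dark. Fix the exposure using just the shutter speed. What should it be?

1/30s

Underexposed by 2 stops → need 2 stops brighter.
Shutter speed: 1/125 → 1/60 → 1/30.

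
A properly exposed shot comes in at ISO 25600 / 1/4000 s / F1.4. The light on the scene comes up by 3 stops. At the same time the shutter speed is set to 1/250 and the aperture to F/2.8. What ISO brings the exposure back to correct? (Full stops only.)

ISO 800

Scene light: 3 stops brighter.
Shutter speed: 1/4000 → 1/2000 → 1/1000 → 1/500 → 1/250 — 4 stops slower (brighter).
Aperture: f/1.4 → f/2 → f/2.8 — 2 stops narrower (darker).
Net so far: 5 stops brighter. ISO: 25600 → 12800 → 6400 → 3200 → 1600 → 800.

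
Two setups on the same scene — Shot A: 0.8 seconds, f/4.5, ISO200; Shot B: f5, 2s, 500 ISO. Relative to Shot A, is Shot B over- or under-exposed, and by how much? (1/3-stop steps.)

2 1/3 stops brighter

Aperture: f/4.5 → f/5 — 1/3 stop stopped down (darker).
Shutter speed: 0.8 → 1 → 1.3 → 1.6 → 2 — 1 1/3 stops slower (brighter).
ISO: 200 → 250 → 320 → 400 → 500 — 1 1/3 stops raised (brighter).
Net: −1/3 +1 1/3 +1 1/3 = +2 1/3 stops.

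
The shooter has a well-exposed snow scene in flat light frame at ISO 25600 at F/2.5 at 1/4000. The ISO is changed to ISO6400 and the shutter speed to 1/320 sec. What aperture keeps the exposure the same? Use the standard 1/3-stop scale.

ISO: 25600 → 20000 → 16000 → 12800 → 10000 → 8000 → 6400 — 2 stops lower (darker).
Shutter speed: 1/4000 → 1/3200 → 1/2500 → 1/2000 → 1/1600 → 1/1250 → 1/1000 → 1/800 → 1/640 → 1/500 → 1/400 → 1/320 — 3 2/3 stops longer (brighter).
Net change so far: 1 2/3 stops brighter. Offset with the aperture: f/2.5 → f/2.8 → f/3.2 → f/3.5 → f/4 → f/4.5.

f/4.5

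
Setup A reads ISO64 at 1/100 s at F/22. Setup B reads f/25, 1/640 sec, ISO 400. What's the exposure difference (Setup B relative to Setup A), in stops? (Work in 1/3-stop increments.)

1/3 stop darker

Aperture: f/22 → f/25 — 1/3 stop narrower (darker).
Shutter speed: 1/100 → 1/125 → 1/160 → 1/200 → 1/250 → 1/320 → 1/400 → 1/500 → 1/640 — 2 2/3 stops shorter (darker).
ISO: 64 → 80 → 100 → 125 → 160 → 200 → 250 → 320 → 400 — 2 2/3 stops higher (brighter).
Net: −1/3 −2 2/3 +2 2/3 = −1/3 stops.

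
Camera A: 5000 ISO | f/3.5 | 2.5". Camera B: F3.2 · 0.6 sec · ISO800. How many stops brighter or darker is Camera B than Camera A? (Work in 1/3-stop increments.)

Aperture: f/3.5 → f/3.2 — 1/3 stop wider (brighter).
Shutter speed: 2.5 → 2 → 1.6 → 1.3 → 1 → 0.8 → 0.6 — 2 stops shorter (darker).
ISO: 5000 → 4000 → 3200 → 2500 → 2000 → 1600 → 1250 → 1000 → 800 — 2 2/3 stops dropped (darker).
Net: +1/3 −2 −2 2/3 = −4 1/3 stops.

4 1/3 stops darker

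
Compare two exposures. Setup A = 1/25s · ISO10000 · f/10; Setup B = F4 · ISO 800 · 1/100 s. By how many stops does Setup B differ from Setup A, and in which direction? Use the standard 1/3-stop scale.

Aperture: f/10 → f/9 → f/8 → f/7.1 → f/6.3 → f/5.6 → f/5 → f/4.5 → f/4 — 2 2/3 stops larger aperture (brighter).
Shutter speed: 1/25 → 1/30 → 1/40 → 1/50 → 1/60 → 1/80 → 1/100 — 2 stops faster (darker).
ISO: 10000 → 8000 → 6400 → 5000 → 4000 → 3200 → 2500 → 2000 → 1600 → 1250 → 1000 → 800 — 3 2/3 stops dropped (darker).
Net: +2 2/3 −2 −3 2/3 = −3 stops.

3 stops darker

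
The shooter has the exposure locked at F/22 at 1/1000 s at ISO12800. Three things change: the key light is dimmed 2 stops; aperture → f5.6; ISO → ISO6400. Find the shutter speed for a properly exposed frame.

Scene light: 2 stops darker.
Aperture: f/22 → f/16 → f/11 → f/8 → f/5.6 — 4 stops larger aperture (brighter).
ISO: 12800 → 6400 — 1 stop dropped (darker).
Net so far: 1 stop brighter. Shutter speed: 1/1000 → 1/2000.

1/2000s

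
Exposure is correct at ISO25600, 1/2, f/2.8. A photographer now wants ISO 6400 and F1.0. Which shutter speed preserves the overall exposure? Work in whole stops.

ISO: 25600 → 12800 → 6400 — 2 stops lower (darker).
Aperture: f/2.8 → f/2 → f/1.4 → f/1.0 — 3 stops opened up (brighter).
Net change so far: 1 stop brighter. Offset with the shutter speed: 1/2 → 1/4.

1/4s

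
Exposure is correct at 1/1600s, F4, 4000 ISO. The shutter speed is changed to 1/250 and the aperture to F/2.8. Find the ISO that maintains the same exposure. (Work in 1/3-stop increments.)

ISO 320

Shutter speed: 1/1600 → 1/1250 → 1/1000 → 1/800 → 1/640 → 1/500 → 1/400 → 1/320 → 1/250 — 2 2/3 stops longer (brighter).
Aperture: f/4 → f/3.5 → f/3.2 → f/2.8 — 1 stop wider (brighter).
Net change so far: 3 2/3 stops brighter. Offset with the ISO: 4000 → 3200 → 2500 → 2000 → 1600 → 1250 → 1000 → 800 → 640 → 500 → 400 → 320.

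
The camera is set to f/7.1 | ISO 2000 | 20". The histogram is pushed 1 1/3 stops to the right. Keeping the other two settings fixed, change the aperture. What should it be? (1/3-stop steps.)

Overexposed by 1 1/3 stops → need 1 1/3 stops darker.
Aperture: f/7.1 → f/8 → f/9 → f/10 → f/11.

f/11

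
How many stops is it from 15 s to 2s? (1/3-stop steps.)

15 → 13 → 10 → 8 → 6 → 5 → 4 → 3.2 → 2.5 → 2 — count the steps: 9 third-stops = 3 stops.

3 stops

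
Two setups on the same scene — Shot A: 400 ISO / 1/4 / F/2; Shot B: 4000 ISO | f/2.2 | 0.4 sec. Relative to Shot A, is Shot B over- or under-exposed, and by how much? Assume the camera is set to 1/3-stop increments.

3 2/3 stops brighter

Aperture: f/2 → f/2.2 — 1/3 stop narrower (darker).
Shutter speed: 1/4 → 0.3 → 0.4 — 2/3 stop slower (brighter).
ISO: 400 → 500 → 640 → 800 → 1000 → 1250 → 1600 → 2000 → 2500 → 3200 → 4000 — 3 1/3 stops higher (brighter).
Net: −1/3 +2/3 +3 1/3 = +3 2/3 stops.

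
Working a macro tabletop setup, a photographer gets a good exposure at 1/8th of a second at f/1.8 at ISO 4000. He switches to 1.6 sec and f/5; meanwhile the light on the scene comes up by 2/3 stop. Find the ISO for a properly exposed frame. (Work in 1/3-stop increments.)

ISO 1600

Scene light: 2/3 stop brighter.
Shutter speed: 1/8 → 1/6 → 1/5 → 1/4 → 0.3 → 0.4 → 0.5 → 0.6 → 0.8 → 1 → 1.3 → 1.6 — 3 2/3 stops slower (brighter).
Aperture: f/1.8 → f/2 → f/2.2 → f/2.5 → f/2.8 → f/3.2 → f/3.5 → f/4 → f/4.5 → f/5 — 3 stops narrower (darker).
Net so far: 1 1/3 stops brighter. ISO: 4000 → 3200 → 2500 → 2000 → 1600.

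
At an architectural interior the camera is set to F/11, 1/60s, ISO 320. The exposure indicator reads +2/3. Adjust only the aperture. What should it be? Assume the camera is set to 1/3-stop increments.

Overexposed by 2/3 stop → need 2/3 stop darker.
Aperture: f/11 → f/13 → f/14.

f/14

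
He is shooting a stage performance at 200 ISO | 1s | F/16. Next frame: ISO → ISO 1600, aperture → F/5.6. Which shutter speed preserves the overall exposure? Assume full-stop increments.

1/60s

ISO: 200 → 400 → 800 → 1600 — 3 stops higher (brighter).
Aperture: f/16 → f/11 → f/8 → f/5.6 — 3 stops opened up (brighter).
Net change so far: 6 stops brighter. Offset with the shutter speed: 1 → 1/2 → 1/4 → 1/8 → 1/15 → 1/30 → 1/60.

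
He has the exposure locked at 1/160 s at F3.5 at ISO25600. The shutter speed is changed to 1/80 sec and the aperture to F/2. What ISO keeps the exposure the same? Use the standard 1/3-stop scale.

ISO 4000

Shutter speed: 1/160 → 1/125 → 1/100 → 1/80 — 1 stop slower (brighter).
Aperture: f/3.5 → f/3.2 → f/2.8 → f/2.5 → f/2.2 → f/2 — 1 2/3 stops wider (brighter).
Net change so far: 2 2/3 stops brighter. Offset with the ISO: 25600 → 20000 → 16000 → 12800 → 10000 → 8000 → 6400 → 5000 → 4000.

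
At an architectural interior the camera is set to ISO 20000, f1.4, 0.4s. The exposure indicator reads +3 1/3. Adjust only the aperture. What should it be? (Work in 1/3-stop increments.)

Overexposed by 3 1/3 stops → need 3 1/3 stops darker.
Aperture: f/1.4 → f/1.6 → f/1.8 → f/2 → f/2.2 → f/2.5 → f/2.8 → f/3.2 → f/3.5 → f/4 → f/4.5.

f/4.5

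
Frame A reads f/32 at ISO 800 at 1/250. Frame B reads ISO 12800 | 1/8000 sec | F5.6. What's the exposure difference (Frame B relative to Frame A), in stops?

4 stops brighter

Aperture: f/32 → f/22 → f/16 → f/11 → f/8 → f/5.6 — 5 stops wider (brighter).
Shutter speed: 1/250 → 1/500 → 1/1000 → 1/2000 → 1/4000 → 1/8000 — 5 stops shorter (darker).
ISO: 800 → 1600 → 3200 → 6400 → 12800 — 4 stops higher (brighter).
Net: +5 −5 +4 = +4 stops.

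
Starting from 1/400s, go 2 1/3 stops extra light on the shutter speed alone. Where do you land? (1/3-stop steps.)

Shutter speed: 1/400 → 1/320 → 1/250 → 1/200 → 1/160 → 1/125 → 1/100 → 1/80 — 2 1/3 stops longer (brighter).

1/80s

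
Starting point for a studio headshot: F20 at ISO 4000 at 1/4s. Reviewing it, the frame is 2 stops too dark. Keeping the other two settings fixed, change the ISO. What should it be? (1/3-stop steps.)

ISO 16000

Underexposed by 2 stops → need 2 stops brighter.
ISO: 4000 → 5000 → 6400 → 8000 → 10000 → 12800 → 16000.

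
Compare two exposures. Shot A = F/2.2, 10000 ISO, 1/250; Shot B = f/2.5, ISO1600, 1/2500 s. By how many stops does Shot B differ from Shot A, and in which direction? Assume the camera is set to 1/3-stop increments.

6 1/3 stops darker

Aperture: f/2.2 → f/2.5 — 1/3 stop stopped down (darker).
Shutter speed: 1/250 → 1/320 → 1/400 → 1/500 → 1/640 → 1/800 → 1/1000 → 1/1250 → 1/1600 → 1/2000 → 1/2500 — 3 1/3 stops shorter (darker).
ISO: 10000 → 8000 → 6400 → 5000 → 4000 → 3200 → 2500 → 2000 → 1600 — 2 2/3 stops dropped (darker).
Net: −1/3 −3 1/3 −2 2/3 = −6 1/3 stops.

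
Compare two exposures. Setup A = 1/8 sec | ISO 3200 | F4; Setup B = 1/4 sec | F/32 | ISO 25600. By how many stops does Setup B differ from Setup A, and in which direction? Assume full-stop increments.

Aperture: f/4 → f/5.6 → f/8 → f/11 → f/16 → f/22 → f/32 — 6 stops narrower (darker).
Shutter speed: 1/8 → 1/4 — 1 stop slower (brighter).
ISO: 3200 → 6400 → 12800 → 25600 — 3 stops higher (brighter).
Net: −6 +1 +3 = −2 stops.

2 stops darker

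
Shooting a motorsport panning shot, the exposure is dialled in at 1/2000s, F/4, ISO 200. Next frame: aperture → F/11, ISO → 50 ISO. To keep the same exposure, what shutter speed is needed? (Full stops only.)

1/60s

Aperture: f/4 → f/5.6 → f/8 → f/11 — 3 stops stopped down (darker).
ISO: 200 → 100 → 50 — 2 stops lower (darker).
Net change so far: 5 stops darker. Offset with the shutter speed: 1/2000 → 1/1000 → 1/500 → 1/250 → 1/125 → 1/60.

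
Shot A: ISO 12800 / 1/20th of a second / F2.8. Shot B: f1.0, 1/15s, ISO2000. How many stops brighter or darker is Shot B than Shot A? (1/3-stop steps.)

2/3 stop brighter

Aperture: f/2.8 → f/2.5 → f/2.2 → f/2 → f/1.8 → f/1.6 → f/1.4 → f/1.2 → f/1.1 → f/1.0 — 3 stops wider (brighter).
Shutter speed: 1/20 → 1/15 — 1/3 stop longer (brighter).
ISO: 12800 → 10000 → 8000 → 6400 → 5000 → 4000 → 3200 → 2500 → 2000 — 2 2/3 stops dropped (darker).
Net: +3 +1/3 −2 2/3 = +2/3 stops.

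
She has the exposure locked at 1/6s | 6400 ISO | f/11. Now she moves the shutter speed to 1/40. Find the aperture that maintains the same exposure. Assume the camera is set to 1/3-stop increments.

Shutter speed: 1/6 → 1/8 → 1/10 → 1/13 → 1/15 → 1/20 → 1/25 → 1/30 → 1/40 — 2 2/3 stops faster (darker).
Need 2 2/3 stops brighter from the aperture: f/11 → f/10 → f/9 → f/8 → f/7.1 → f/6.3 → f/5.6 → f/5 → f/4.5.

f/4.5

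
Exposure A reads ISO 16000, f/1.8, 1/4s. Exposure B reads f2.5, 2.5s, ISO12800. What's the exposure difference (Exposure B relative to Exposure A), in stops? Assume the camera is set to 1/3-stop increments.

Aperture: f/1.8 → f/2 → f/2.2 → f/2.5 — 1 stop smaller aperture (darker).
Shutter speed: 1/4 → 0.3 → 0.4 → 0.5 → 0.6 → 0.8 → 1 → 1.3 → 1.6 → 2 → 2.5 — 3 1/3 stops longer (brighter).
ISO: 16000 → 12800 — 1/3 stop lower (darker).
Net: −1 +3 1/3 −1/3 = +2 stops.

2 stops brighter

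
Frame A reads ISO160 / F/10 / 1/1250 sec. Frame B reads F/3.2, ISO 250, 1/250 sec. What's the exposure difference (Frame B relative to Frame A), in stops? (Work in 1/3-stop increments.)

6 1/3 stops brighter

Aperture: f/10 → f/9 → f/8 → f/7.1 → f/6.3 → f/5.6 → f/5 → f/4.5 → f/4 → f/3.5 → f/3.2 — 3 1/3 stops opened up (brighter).
Shutter speed: 1/1250 → 1/1000 → 1/800 → 1/640 → 1/500 → 1/400 → 1/320 → 1/250 — 2 1/3 stops slower (brighter).
ISO: 160 → 200 → 250 — 2/3 stop higher (brighter).
Net: +3 1/3 +2 1/3 +2/3 = +6 1/3 stops.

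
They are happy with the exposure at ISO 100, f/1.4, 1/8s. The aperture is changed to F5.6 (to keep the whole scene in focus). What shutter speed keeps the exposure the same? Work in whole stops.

Aperture: f/1.4 → f/2 → f/2.8 → f/4 → f/5.6 — 4 stops smaller aperture (darker).
Need 4 stops brighter from the shutter speed: 1/8 → 1/4 → 1/2 → 1 → 2.

2 s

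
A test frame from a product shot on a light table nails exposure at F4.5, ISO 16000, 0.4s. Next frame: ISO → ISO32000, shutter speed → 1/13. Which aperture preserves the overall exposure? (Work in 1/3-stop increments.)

f/2.8

ISO: 16000 → 20000 → 25600 → 32000 — 1 stop higher (brighter).
Shutter speed: 0.4 → 0.3 → 1/4 → 1/5 → 1/6 → 1/8 → 1/10 → 1/13 — 2 1/3 stops faster (darker).
Net change so far: 1 1/3 stops darker. Offset with the aperture: f/4.5 → f/4 → f/3.5 → f/3.2 → f/2.8.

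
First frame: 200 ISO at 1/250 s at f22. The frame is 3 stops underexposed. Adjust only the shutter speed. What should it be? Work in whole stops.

Underexposed by 3 stops → need 3 stops brighter.
Shutter speed: 1/250 → 1/125 → 1/60 → 1/30.

1/30s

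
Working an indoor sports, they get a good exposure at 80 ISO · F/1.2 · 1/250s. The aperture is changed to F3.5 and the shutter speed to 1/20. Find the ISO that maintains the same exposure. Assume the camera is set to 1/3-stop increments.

Aperture: f/1.2 → f/1.4 → f/1.6 → f/1.8 → f/2 → f/2.2 → f/2.5 → f/2.8 → f/3.2 → f/3.5 — 3 stops smaller aperture (darker).
Shutter speed: 1/250 → 1/200 → 1/160 → 1/125 → 1/100 → 1/80 → 1/60 → 1/50 → 1/40 → 1/30 → 1/25 → 1/20 — 3 2/3 stops longer (brighter).
Net change so far: 2/3 stop brighter. Offset with the ISO: 80 → 64 → 50.

ISO 50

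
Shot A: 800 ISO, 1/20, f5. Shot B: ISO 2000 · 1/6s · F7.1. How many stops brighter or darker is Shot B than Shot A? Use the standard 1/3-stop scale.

Aperture: f/5 → f/5.6 → f/6.3 → f/7.1 — 1 stop narrower (darker).
Shutter speed: 1/20 → 1/15 → 1/13 → 1/10 → 1/8 → 1/6 — 1 2/3 stops slower (brighter).
ISO: 800 → 1000 → 1250 → 1600 → 2000 — 1 1/3 stops higher (brighter).
Net: −1 +1 2/3 +1 1/3 = +2 stops.

2 stops brighter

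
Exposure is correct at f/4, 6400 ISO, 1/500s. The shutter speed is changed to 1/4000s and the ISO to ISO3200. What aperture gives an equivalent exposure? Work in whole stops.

Shutter speed: 1/500 → 1/1000 → 1/2000 → 1/4000 — 3 stops shorter (darker).
ISO: 6400 → 3200 — 1 stop lower (darker).
Net change so far: 4 stops darker. Offset with the aperture: f/4 → f/2.8 → f/2 → f/1.4 → f/1.0.

f/1.0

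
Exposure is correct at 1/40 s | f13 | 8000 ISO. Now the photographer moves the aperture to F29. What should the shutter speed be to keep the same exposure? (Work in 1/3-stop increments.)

1/8s

Aperture: f/13 → f/14 → f/16 → f/18 → f/20 → f/22 → f/25 → f/29 — 2 1/3 stops smaller aperture (darker).
Need 2 1/3 stops brighter from the shutter speed: 1/40 → 1/30 → 1/25 → 1/20 → 1/15 → 1/13 → 1/10 → 1/8.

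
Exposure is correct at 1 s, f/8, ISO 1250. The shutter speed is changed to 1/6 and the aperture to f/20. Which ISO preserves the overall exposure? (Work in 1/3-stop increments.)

ISO 51200

Shutter speed: 1 → 0.8 → 0.6 → 0.5 → 0.4 → 0.3 → 1/4 → 1/5 → 1/6 — 2 2/3 stops shorter (darker).
Aperture: f/8 → f/9 → f/10 → f/11 → f/13 → f/14 → f/16 → f/18 → f/20 — 2 2/3 stops narrower (darker).
Net change so far: 5 1/3 stops darker. Offset with the ISO: 1250 → 1600 → 2000 → 2500 → 3200 → 4000 → 5000 → 6400 → 8000 → 10000 → 12800 → 16000 → 20000 → 25600 → 32000 → 40000 → 51200.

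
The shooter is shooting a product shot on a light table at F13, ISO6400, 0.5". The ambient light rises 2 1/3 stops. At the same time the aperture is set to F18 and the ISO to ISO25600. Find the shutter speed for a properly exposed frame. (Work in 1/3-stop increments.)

1/20s

Scene light: 2 1/3 stops brighter.
Aperture: f/13 → f/14 → f/16 → f/18 — 1 stop narrower (darker).
ISO: 6400 → 8000 → 10000 → 12800 → 16000 → 20000 → 25600 — 2 stops raised (brighter).
Net so far: 3 1/3 stops brighter. Shutter speed: 0.5 → 0.4 → 0.3 → 1/4 → 1/5 → 1/6 → 1/8 → 1/10 → 1/13 → 1/15 → 1/20.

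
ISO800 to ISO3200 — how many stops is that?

800 → 1600 → 3200 — count the steps: 2 stops.

2 stops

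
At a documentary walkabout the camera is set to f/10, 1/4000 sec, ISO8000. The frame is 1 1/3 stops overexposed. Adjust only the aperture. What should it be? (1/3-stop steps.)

f/16

Overexposed by 1 1/3 stops → need 1 1/3 stops darker.
Aperture: f/10 → f/11 → f/13 → f/14 → f/16.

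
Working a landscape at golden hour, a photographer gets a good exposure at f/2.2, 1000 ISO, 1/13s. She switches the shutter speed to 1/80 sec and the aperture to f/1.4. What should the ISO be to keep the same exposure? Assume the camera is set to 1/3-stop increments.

ISO 2500

Shutter speed: 1/13 → 1/15 → 1/20 → 1/25 → 1/30 → 1/40 → 1/50 → 1/60 → 1/80 — 2 2/3 stops faster (darker).
Aperture: f/2.2 → f/2 → f/1.8 → f/1.6 → f/1.4 — 1 1/3 stops opened up (brighter).
Net change so far: 1 1/3 stops darker. Offset with the ISO: 1000 → 1250 → 1600 → 2000 → 2500.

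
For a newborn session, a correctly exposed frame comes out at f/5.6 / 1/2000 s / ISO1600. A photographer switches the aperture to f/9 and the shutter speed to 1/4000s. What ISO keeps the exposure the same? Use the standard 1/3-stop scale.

ISO 8000

Aperture: f/5.6 → f/6.3 → f/7.1 → f/8 → f/9 — 1 1/3 stops stopped down (darker).
Shutter speed: 1/2000 → 1/2500 → 1/3200 → 1/4000 — 1 stop shorter (darker).
Net change so far: 2 1/3 stops darker. Offset with the ISO: 1600 → 2000 → 2500 → 3200 → 4000 → 5000 → 6400 → 8000.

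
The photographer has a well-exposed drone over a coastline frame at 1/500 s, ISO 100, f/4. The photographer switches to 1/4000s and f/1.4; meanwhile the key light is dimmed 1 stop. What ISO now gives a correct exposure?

ISO 200

Scene light: 1 stop darker.
Shutter speed: 1/500 → 1/1000 → 1/2000 → 1/4000 — 3 stops shorter (darker).
Aperture: f/4 → f/2.8 → f/2 → f/1.4 — 3 stops opened up (brighter).
Net so far: 1 stop darker. ISO: 100 → 200.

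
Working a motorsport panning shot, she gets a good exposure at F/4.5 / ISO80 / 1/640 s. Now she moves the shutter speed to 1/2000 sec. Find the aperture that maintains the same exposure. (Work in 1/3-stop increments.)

f/2.5

Shutter speed: 1/640 → 1/800 → 1/1000 → 1/1250 → 1/1600 → 1/2000 — 1 2/3 stops faster (darker).
Need 1 2/3 stops brighter from the aperture: f/4.5 → f/4 → f/3.5 → f/3.2 → f/2.8 → f/2.5.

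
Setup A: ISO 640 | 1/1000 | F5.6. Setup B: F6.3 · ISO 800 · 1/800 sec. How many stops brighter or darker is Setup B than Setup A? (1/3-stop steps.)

1/3 stop brighter

Aperture: f/5.6 → f/6.3 — 1/3 stop stopped down (darker).
Shutter speed: 1/1000 → 1/800 — 1/3 stop longer (brighter).
ISO: 640 → 800 — 1/3 stop raised (brighter).
Net: −1/3 +1/3 +1/3 = +1/3 stops.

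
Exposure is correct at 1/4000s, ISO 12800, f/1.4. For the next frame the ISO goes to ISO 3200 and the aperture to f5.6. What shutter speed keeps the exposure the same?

ISO: 12800 → 6400 → 3200 — 2 stops dropped (darker).
Aperture: f/1.4 → f/2 → f/2.8 → f/4 → f/5.6 — 4 stops narrower (darker).
Net change so far: 6 stops darker. Offset with the shutter speed: 1/4000 → 1/2000 → 1/1000 → 1/500 → 1/250 → 1/125 → 1/60.

1/60s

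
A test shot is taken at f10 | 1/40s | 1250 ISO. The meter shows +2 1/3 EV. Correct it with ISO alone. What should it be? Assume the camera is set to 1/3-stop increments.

ISO 250

Overexposed by 2 1/3 stops → need 2 1/3 stops darker.
ISO: 1250 → 1000 → 800 → 640 → 500 → 400 → 320 → 250.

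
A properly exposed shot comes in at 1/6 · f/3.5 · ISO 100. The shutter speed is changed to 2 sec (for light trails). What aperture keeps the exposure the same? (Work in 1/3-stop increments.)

f/13

Shutter speed: 1/6 → 1/5 → 1/4 → 0.3 → 0.4 → 0.5 → 0.6 → 0.8 → 1 → 1.3 → 1.6 → 2 — 3 2/3 stops longer (brighter).
Need 3 2/3 stops darker from the aperture: f/3.5 → f/4 → f/4.5 → f/5 → f/5.6 → f/6.3 → f/7.1 → f/8 → f/9 → f/10 → f/11 → f/13.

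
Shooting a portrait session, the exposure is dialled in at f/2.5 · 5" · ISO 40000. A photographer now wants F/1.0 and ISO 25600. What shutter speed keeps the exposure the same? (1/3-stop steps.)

1.3 s

Aperture: f/2.5 → f/2.2 → f/2 → f/1.8 → f/1.6 → f/1.4 → f/1.2 → f/1.1 → f/1.0 — 2 2/3 stops opened up (brighter).
ISO: 40000 → 32000 → 25600 — 2/3 stop dropped (darker).
Net change so far: 2 stops brighter. Offset with the shutter speed: 5 → 4 → 3.2 → 2.5 → 2 → 1.6 → 1.3.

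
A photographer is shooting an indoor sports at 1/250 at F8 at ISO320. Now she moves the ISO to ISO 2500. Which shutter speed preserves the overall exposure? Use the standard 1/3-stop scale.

ISO: 320 → 400 → 500 → 640 → 800 → 1000 → 1250 → 1600 → 2000 → 2500 — 3 stops higher (brighter).
Need 3 stops darker from the shutter speed: 1/250 → 1/320 → 1/400 → 1/500 → 1/640 → 1/800 → 1/1000 → 1/1250 → 1/1600 → 1/2000.

1/2000s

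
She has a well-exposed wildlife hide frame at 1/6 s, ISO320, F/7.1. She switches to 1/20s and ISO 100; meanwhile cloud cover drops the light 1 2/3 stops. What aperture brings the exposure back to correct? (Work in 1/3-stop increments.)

f/1.2

Scene light: 1 2/3 stops darker.
Shutter speed: 1/6 → 1/8 → 1/10 → 1/13 → 1/15 → 1/20 — 1 2/3 stops faster (darker).
ISO: 320 → 250 → 200 → 160 → 125 → 100 — 1 2/3 stops lower (darker).
Net so far: 5 stops darker. Aperture: f/7.1 → f/6.3 → f/5.6 → f/5 → f/4.5 → f/4 → f/3.5 → f/3.2 → f/2.8 → f/2.5 → f/2.2 → f/2 → f/1.8 → f/1.6 → f/1.4 → f/1.2.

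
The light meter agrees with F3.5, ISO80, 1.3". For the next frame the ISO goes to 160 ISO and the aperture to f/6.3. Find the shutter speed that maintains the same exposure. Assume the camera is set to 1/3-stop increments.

2 s

ISO: 80 → 100 → 125 → 160 — 1 stop raised (brighter).
Aperture: f/3.5 → f/4 → f/4.5 → f/5 → f/5.6 → f/6.3 — 1 2/3 stops smaller aperture (darker).
Net change so far: 2/3 stop darker. Offset with the shutter speed: 1.3 → 1.6 → 2.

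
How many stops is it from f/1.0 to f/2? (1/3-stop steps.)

f/1.0 → f/1.1 → f/1.2 → f/1.4 → f/1.6 → f/1.8 → f/2 — count the steps: 6 third-stops = 2 stops.

2 stops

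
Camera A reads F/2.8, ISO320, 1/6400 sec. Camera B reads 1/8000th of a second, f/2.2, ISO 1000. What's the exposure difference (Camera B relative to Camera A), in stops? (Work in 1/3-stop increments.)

2 stops brighter

Aperture: f/2.8 → f/2.5 → f/2.2 — 2/3 stop wider (brighter).
Shutter speed: 1/6400 → 1/8000 — 1/3 stop faster (darker).
ISO: 320 → 400 → 500 → 640 → 800 → 1000 — 1 2/3 stops higher (brighter).
Net: +2/3 −1/3 +1 2/3 = +2 stops.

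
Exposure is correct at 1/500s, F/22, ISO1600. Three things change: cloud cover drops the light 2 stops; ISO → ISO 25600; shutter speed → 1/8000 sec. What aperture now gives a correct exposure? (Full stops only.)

f/11

Scene light: 2 stops darker.
ISO: 1600 → 3200 → 6400 → 12800 → 25600 — 4 stops higher (brighter).
Shutter speed: 1/500 → 1/1000 → 1/2000 → 1/4000 → 1/8000 — 4 stops faster (darker).
Net so far: 2 stops darker. Aperture: f/22 → f/16 → f/11.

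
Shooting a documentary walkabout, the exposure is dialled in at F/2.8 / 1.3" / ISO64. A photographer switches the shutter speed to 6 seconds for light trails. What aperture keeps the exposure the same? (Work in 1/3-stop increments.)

f/6.3

Shutter speed: 1.3 → 1.6 → 2 → 2.5 → 3.2 → 4 → 5 → 6 — 2 1/3 stops slower (brighter).
Need 2 1/3 stops darker from the aperture: f/2.8 → f/3.2 → f/3.5 → f/4 → f/4.5 → f/5 → f/5.6 → f/6.3.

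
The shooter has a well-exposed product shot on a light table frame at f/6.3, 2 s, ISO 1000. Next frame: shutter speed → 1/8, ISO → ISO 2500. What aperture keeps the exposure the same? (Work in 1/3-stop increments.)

Shutter speed: 2 → 1.6 → 1.3 → 1 → 0.8 → 0.6 → 0.5 → 0.4 → 0.3 → 1/4 → 1/5 → 1/6 → 1/8 — 4 stops shorter (darker).
ISO: 1000 → 1250 → 1600 → 2000 → 2500 — 1 1/3 stops raised (brighter).
Net change so far: 2 2/3 stops darker. Offset with the aperture: f/6.3 → f/5.6 → f/5 → f/4.5 → f/4 → f/3.5 → f/3.2 → f/2.8 → f/2.5.

f/2.5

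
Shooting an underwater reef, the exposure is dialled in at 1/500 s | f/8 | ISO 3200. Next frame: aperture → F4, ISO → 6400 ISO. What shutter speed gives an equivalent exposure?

1/4000s

Aperture: f/8 → f/5.6 → f/4 — 2 stops larger aperture (brighter).
ISO: 3200 → 6400 — 1 stop raised (brighter).
Net change so far: 3 stops brighter. Offset with the shutter speed: 1/500 → 1/1000 → 1/2000 → 1/4000.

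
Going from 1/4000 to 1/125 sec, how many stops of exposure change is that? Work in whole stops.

1/4000 → 1/2000 → 1/1000 → 1/500 → 1/250 → 1/125 — count the steps: 5 stops.

5 stops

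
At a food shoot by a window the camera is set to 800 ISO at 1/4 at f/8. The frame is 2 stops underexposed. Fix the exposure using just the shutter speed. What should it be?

Underexposed by 2 stops → need 2 stops brighter.
Shutter speed: 1/4 → 1/2 → 1.

1 s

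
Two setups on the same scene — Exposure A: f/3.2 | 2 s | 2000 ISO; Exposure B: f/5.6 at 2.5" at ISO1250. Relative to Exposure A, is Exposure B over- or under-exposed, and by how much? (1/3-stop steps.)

2 stops darker

Aperture: f/3.2 → f/3.5 → f/4 → f/4.5 → f/5 → f/5.6 — 1 2/3 stops narrower (darker).
Shutter speed: 2 → 2.5 — 1/3 stop longer (brighter).
ISO: 2000 → 1600 → 1250 — 2/3 stop dropped (darker).
Net: −1 2/3 +1/3 −2/3 = −2 stops.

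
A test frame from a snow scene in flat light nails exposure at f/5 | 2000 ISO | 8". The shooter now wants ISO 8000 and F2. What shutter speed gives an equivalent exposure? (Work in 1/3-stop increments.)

0.3 s

ISO: 2000 → 2500 → 3200 → 4000 → 5000 → 6400 → 8000 — 2 stops raised (brighter).
Aperture: f/5 → f/4.5 → f/4 → f/3.5 → f/3.2 → f/2.8 → f/2.5 → f/2.2 → f/2 — 2 2/3 stops larger aperture (brighter).
Net change so far: 4 2/3 stops brighter. Offset with the shutter speed: 8 → 6 → 5 → 4 → 3.2 → 2.5 → 2 → 1.6 → 1.3 → 1 → 0.8 → 0.6 → 0.5 → 0.4 → 0.3.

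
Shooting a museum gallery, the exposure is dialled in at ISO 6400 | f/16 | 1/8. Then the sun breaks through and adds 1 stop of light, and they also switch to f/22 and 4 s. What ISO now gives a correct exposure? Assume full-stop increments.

Scene light: 1 stop brighter.
Aperture: f/16 → f/22 — 1 stop stopped down (darker).
Shutter speed: 1/8 → 1/4 → 1/2 → 1 → 2 → 4 — 5 stops slower (brighter).
Net so far: 5 stops brighter. ISO: 6400 → 3200 → 1600 → 800 → 400 → 200.

ISO 200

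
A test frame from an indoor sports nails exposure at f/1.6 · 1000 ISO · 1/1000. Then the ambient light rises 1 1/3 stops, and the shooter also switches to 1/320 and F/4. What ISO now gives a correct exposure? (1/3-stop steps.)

Scene light: 1 1/3 stops brighter.
Shutter speed: 1/1000 → 1/800 → 1/640 → 1/500 → 1/400 → 1/320 — 1 2/3 stops longer (brighter).
Aperture: f/1.6 → f/1.8 → f/2 → f/2.2 → f/2.5 → f/2.8 → f/3.2 → f/3.5 → f/4 — 2 2/3 stops narrower (darker).
Net so far: 1/3 stop brighter. ISO: 1000 → 800.

ISO 800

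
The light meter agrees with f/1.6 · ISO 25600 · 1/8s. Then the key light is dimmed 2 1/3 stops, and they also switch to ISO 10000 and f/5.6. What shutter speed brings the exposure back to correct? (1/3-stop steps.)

20 s

Scene light: 2 1/3 stops darker.
ISO: 25600 → 20000 → 16000 → 12800 → 10000 — 1 1/3 stops lower (darker).
Aperture: f/1.6 → f/1.8 → f/2 → f/2.2 → f/2.5 → f/2.8 → f/3.2 → f/3.5 → f/4 → f/4.5 → f/5 → f/5.6 — 3 2/3 stops narrower (darker).
Net so far: 7 1/3 stops darker. Shutter speed: 1/8 → 1/6 → 1/5 → 1/4 → 0.3 → 0.4 → 0.5 → 0.6 → 0.8 → 1 → 1.3 → 1.6 → 2 → 2.5 → 3.2 → 4 → 5 → 6 → 8 → 10 → 13 → 15 → 20.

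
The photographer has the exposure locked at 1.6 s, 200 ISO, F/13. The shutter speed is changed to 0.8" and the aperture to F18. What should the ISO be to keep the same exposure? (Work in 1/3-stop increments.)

ISO 800

Shutter speed: 1.6 → 1.3 → 1 → 0.8 — 1 stop shorter (darker).
Aperture: f/13 → f/14 → f/16 → f/18 — 1 stop narrower (darker).
Net change so far: 2 stops darker. Offset with the ISO: 200 → 250 → 320 → 400 → 500 → 640 → 800.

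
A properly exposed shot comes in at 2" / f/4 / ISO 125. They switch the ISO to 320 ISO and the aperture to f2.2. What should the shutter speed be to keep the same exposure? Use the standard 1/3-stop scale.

ISO: 125 → 160 → 200 → 250 → 320 — 1 1/3 stops raised (brighter).
Aperture: f/4 → f/3.5 → f/3.2 → f/2.8 → f/2.5 → f/2.2 — 1 2/3 stops larger aperture (brighter).
Net change so far: 3 stops brighter. Offset with the shutter speed: 2 → 1.6 → 1.3 → 1 → 0.8 → 0.6 → 0.5 → 0.4 → 0.3 → 1/4.

1/4s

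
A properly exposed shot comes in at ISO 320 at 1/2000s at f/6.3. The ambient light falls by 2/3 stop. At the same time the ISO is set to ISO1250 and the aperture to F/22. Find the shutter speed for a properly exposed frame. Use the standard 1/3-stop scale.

Scene light: 2/3 stop darker.
ISO: 320 → 400 → 500 → 640 → 800 → 1000 → 1250 — 2 stops raised (brighter).
Aperture: f/6.3 → f/7.1 → f/8 → f/9 → f/10 → f/11 → f/13 → f/14 → f/16 → f/18 → f/20 → f/22 — 3 2/3 stops narrower (darker).
Net so far: 2 1/3 stops darker. Shutter speed: 1/2000 → 1/1600 → 1/1250 → 1/1000 → 1/800 → 1/640 → 1/500 → 1/400.

1/400s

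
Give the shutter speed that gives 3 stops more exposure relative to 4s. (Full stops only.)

30 s

Shutter speed: 4 → 8 → 15 → 30 — 3 stops longer (brighter).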